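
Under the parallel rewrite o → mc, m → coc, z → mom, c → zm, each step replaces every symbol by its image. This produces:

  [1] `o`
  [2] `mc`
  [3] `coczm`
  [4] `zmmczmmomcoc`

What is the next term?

Apply φ to zmmczmmomcoc symbol by symbol: z→mom, m→coc, m→coc, c→zm, z→mom, m→coc, m→coc, o→mc, m→coc, c→zm, o→mc, c→zm; joined: mom coc coc zm mom coc coc mc coc zm mc zm.

momcoccoczmmomcoccocmccoczmmczm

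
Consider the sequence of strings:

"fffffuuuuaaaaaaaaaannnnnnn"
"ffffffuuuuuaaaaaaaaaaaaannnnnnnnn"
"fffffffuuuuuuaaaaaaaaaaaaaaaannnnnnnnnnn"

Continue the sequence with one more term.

The n-th term is n+2 f's then n+1 u's then 3n+1 a's then 2n+1 n's, where the shown terms are n = 3, 4, 5.
For the next term, n = 6, so the run lengths are 8, 7, 19, 13.

ffffffffuuuuuuuaaaaaaaaaaaaaaaaaaannnnnnnnnnnnn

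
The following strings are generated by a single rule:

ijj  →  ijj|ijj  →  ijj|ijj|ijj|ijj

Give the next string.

ijj|ijj|ijj|ijj|ijj|ijj|ijj|ijj

Every step duplicates the string with '|' between the halves.
So the next term is two copies of ijj|ijj|ijj|ijj with '|' between the halves.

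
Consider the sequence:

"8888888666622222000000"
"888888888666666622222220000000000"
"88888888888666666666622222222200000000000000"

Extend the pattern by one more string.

The n-th term is 2n+3 8's then 3n-2 6's then 2n+1 2's then 4n-2 0's, where the shown terms are n = 2, 3, 4.
Setting n = 5 gives 13, 13, 11, 18 characters in each block.

8888888888888666666666666622222222222000000000000000000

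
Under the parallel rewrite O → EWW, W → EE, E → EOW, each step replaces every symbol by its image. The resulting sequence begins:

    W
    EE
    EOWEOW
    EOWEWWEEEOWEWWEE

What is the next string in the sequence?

Rewriting the 16 symbols of EOWEWWEEEOWEWWEE one by one yields EOW EWW EE EOW EE EE EOW EOW EOW EWW EE EOW EE EE EOW EOW; concatenated:

EOWEWWEEEOWEEEEEOWEOWEOWEWWEEEOWEEEEEOWEOW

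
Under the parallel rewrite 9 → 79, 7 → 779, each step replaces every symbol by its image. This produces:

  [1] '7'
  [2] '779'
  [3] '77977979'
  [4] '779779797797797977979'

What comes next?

Rewriting the 21 symbols of 779779797797797977979 one by one yields 779 779 79 779 779 79 779 79 779 779 79 779 779 79 779 79 779 779 79 779 79; concatenated:

7797797977977979779797797797977977979779797797797977979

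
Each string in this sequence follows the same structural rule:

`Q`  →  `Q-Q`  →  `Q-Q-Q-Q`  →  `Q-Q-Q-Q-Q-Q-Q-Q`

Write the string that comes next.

Every step duplicates the string with '-' between the halves.
Doubling Q-Q-Q-Q-Q-Q-Q-Q with '-' between the halves:

Q-Q-Q-Q-Q-Q-Q-Q-Q-Q-Q-Q-Q-Q-Q-Q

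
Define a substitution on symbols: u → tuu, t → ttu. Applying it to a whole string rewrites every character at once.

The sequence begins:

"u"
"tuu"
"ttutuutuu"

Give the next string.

Expanding ttutuutuu: t→ttu, t→ttu, u→tuu, t→ttu, u→tuu, u→tuu, t→ttu, u→tuu, u→tuu. Concatenated: ttu ttu tuu ttu tuu tuu ttu tuu tuu.

ttuttutuuttutuutuuttutuutuu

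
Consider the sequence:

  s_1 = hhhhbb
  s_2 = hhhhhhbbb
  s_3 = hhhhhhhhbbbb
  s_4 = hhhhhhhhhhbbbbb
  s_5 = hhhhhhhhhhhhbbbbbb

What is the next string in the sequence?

hhhhhhhhhhhhhhbbbbbbb

Each string has the form h^{2n} b^{n}, where the shown terms are n = 2, 3, 4, 5, 6.
For the next term, n = 7, so the run lengths are 14, 7.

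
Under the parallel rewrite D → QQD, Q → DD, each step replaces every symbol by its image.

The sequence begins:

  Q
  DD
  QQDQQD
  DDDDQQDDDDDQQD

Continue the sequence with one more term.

Rewriting the 14 symbols of DDDDQQDDDDDQQD one by one yields QQD QQD QQD QQD DD DD QQD QQD QQD QQD QQD DD DD QQD; concatenated:

QQDQQDQQDQQDDDDDQQDQQDQQDQQDQQDDDDDQQD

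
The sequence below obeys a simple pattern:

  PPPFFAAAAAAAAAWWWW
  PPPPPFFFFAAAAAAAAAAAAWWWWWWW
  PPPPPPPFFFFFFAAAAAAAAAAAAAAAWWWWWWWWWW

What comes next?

PPPPPPPPPFFFFFFFFAAAAAAAAAAAAAAAAAAWWWWWWWWWWWWW

Each string has the form P^{2n-1} F^{2n-2} A^{3n+3} W^{3n-2}, where the shown terms are n = 2, 3, 4.
Setting n = 5 gives 9, 8, 18, 13 characters in each block.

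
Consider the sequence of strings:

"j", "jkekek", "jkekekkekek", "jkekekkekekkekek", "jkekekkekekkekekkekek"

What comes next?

jkekekkekekkekekkekekkekek

Each term is the previous one with kekek appended.
So the next term is jkekekkekekkekekkekek·kekek.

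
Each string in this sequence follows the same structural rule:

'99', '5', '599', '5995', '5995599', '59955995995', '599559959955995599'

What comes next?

This is a Fibonacci-style word recurrence s(k) = s(k−1)·s(k−2): e.g. 5·99 = 599.
The next term joins 599559959955995599 and 59955995995.

59955995995599559959955995995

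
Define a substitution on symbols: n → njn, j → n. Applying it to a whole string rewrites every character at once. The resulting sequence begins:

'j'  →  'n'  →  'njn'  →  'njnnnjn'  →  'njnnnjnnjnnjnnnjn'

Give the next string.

Rewriting the 17 symbols of njnnnjnnjnnjnnnjn one by one yields njn n njn njn njn n njn njn n njn njn n njn njn njn n njn; concatenated:

njnnnjnnjnnjnnnjnnjnnnjnnjnnnjnnjnnjnnnjn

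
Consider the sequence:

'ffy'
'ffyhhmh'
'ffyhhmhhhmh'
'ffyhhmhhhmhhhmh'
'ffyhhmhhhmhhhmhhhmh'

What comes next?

Each term is the previous one with hhmh appended.
So the next term is ffyhhmhhhmhhhmhhhmh·hhmh.

ffyhhmhhhmhhhmhhhmhhhmh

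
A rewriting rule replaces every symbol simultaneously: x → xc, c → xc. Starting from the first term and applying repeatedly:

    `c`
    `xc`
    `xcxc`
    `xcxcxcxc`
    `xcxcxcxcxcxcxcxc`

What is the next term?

Applying the rule to each of the 16 symbols of xcxcxcxcxcxcxcxc gives the pieces xc xc xc xc xc xc xc xc xc xc xc xc xc xc xc xc, which concatenate to the answer.

xcxcxcxcxcxcxcxcxcxcxcxcxcxcxcxc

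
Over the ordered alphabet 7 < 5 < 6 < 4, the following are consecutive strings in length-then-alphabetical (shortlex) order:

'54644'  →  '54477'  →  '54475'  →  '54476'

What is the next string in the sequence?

54474

Treat 54476 as a base-4 numeral over the given alphabet and add one, carrying through any trailing 4's.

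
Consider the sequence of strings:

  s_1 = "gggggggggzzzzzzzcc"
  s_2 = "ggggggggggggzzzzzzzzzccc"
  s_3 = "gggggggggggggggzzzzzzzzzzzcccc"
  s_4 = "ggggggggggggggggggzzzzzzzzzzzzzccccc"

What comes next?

The n-th term is 3n g's then 2n+1 z's then n-1 c's, where the shown terms are n = 3, 4, 5, 6.
At n = 7 the blocks have lengths 21, 15, 6.

gggggggggggggggggggggzzzzzzzzzzzzzzzcccccc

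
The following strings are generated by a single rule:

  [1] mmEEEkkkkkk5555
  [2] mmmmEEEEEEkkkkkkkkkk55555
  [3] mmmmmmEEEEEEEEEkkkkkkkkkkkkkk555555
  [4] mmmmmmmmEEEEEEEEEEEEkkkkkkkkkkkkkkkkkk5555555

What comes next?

Reading off run lengths: m runs 2, 4, 6, 8; E runs 3, 6, 9, 12; k runs 6, 10, 14, 18; 5 runs 4, 5, 6, 7 — each is linear in n (n = 1, 2, …).
Setting n = 5 gives 10, 15, 22, 8 characters in each block.

mmmmmmmmmmEEEEEEEEEEEEEEEkkkkkkkkkkkkkkkkkkkkkk55555555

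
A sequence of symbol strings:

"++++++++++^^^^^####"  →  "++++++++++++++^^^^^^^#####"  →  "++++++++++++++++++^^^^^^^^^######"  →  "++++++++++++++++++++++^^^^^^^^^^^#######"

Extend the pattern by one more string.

Each string has the form +^{4n-2} ^^{2n-1} #^{n+1}, where the shown terms are n = 3, 4, 5, 6.
At n = 7 the blocks have lengths 26, 13, 8.

++++++++++++++++++++++++++^^^^^^^^^^^^^########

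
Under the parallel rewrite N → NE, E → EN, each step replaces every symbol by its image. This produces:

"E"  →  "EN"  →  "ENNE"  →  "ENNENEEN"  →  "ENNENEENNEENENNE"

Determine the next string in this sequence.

φ(ENNENEENNEENENNE) expands symbol-by-symbol to EN NE NE EN NE EN EN NE NE EN EN NE EN NE NE EN; joining the 16 pieces gives the next term.

ENNENEENNEENENNENEENENNEENNENEEN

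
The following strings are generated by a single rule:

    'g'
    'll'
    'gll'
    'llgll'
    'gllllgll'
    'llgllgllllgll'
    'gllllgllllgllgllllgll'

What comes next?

llgllgllllgllgllllgllllgllgllllgll

Each term (from the third on) is the two preceding terms concatenated in order: term 3 = g·ll = gll.
So term 8 is llgllgllllgll·gllllgllllgllgllllgll.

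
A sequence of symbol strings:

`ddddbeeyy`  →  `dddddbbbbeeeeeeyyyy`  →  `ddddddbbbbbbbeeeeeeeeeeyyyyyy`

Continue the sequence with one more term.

dddddddbbbbbbbbbbeeeeeeeeeeeeeeyyyyyyyy

Each string has the form d^{n+3} b^{3n-2} e^{4n-2} y^{2n} (n = 1, 2, …).
Setting n = 4 gives 7, 10, 14, 8 characters in each block.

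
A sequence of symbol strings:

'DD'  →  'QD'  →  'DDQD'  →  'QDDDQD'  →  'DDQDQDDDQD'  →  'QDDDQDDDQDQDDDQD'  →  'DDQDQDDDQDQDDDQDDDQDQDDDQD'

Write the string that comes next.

This is a Fibonacci-style word recurrence s(k) = s(k−2)·s(k−1): e.g. DD·QD = DDQD.
So term 8 is QDDDQDDDQDQDDDQD·DDQDQDDDQDQDDDQDDDQDQDDDQD.

QDDDQDDDQDQDDDQDDDQDQDDDQDQDDDQDDDQDQDDDQD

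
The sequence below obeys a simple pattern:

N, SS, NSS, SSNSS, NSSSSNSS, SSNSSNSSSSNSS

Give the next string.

This is a Fibonacci-style word recurrence s(k) = s(k−2)·s(k−1): e.g. N·SS = NSS.
Continuing: NSSSSNSS · SSNSSNSSSSNSS gives term 7.

NSSSSNSSSSNSSNSSSSNSS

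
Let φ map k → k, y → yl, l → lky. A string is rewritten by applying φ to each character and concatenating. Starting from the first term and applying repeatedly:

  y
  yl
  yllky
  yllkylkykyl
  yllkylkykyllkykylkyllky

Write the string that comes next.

Replace each of the 23 characters of yllkylkykyllkykylkyllky in place — yl lky lky k yl lky k yl k yl lky lky k yl k yl lky k yl lky lky k yl — and concatenate.

yllkylkykyllkykylkyllkylkykylkyllkykyllkylkykyl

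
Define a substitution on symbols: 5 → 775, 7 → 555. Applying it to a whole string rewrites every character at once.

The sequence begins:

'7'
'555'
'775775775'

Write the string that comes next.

555555775555555775555555775

Apply φ to 775775775 symbol by symbol: 7→555, 7→555, 5→775, 7→555, 7→555, 5→775, 7→555, 7→555, 5→775; joined: 555 555 775 555 555 775 555 555 775.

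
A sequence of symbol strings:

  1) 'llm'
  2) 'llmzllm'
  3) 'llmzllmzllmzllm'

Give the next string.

llmzllmzllmzllmzllmzllmzllmzllm

Each string is two copies of the previous one joined by 'z'.
So the next term is two copies of llmzllmzllmzllm with 'z' between the halves.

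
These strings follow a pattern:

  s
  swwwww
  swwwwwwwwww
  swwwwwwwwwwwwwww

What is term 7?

Each term is the previous one with wwwww appended.
From swwwwwwwwwwwwwww, 3 further steps: swwwwwwwwwwwwwww → swwwwwwwwwwwwwwwwwwww → swwwwwwwwwwwwwwwwwwwwwwwww → (answer).

swwwwwwwwwwwwwwwwwwwwwwwwwwwwww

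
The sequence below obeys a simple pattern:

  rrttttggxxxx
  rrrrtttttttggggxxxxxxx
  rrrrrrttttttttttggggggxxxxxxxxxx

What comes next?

rrrrrrrrtttttttttttttggggggggxxxxxxxxxxxxx

Reading off run lengths: r runs 2, 4, 6; t runs 4, 7, 10; g runs 2, 4, 6; x runs 4, 7, 10 — each is linear in n (n = 1, 2, …).
At n = 4 the blocks have lengths 8, 13, 8, 13.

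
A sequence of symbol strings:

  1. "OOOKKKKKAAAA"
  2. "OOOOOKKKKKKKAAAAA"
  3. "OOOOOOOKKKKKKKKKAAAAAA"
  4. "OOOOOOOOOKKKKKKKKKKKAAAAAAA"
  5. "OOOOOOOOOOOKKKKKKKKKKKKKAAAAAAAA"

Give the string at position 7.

OOOOOOOOOOOOOOOKKKKKKKKKKKKKKKKKAAAAAAAAAA

Each string has the form O^{2n-1} K^{2n+1} A^{n+2}, where the shown terms are n = 2, 3, 4, 5, 6.
For term 7, n = 8, so the run lengths are 15, 17, 10.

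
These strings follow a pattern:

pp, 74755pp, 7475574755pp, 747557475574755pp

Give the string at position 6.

Every step adds 74755 at the front: s(k+1) = 74755·s(k).
From 747557475574755pp, 2 further steps: 747557475574755pp → 74755747557475574755pp → (answer).

7475574755747557475574755pp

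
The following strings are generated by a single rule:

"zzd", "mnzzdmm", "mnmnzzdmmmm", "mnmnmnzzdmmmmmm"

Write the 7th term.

Each term wraps the previous one in mn on the left and mm on the right.
From mnmnmnzzdmmmmmm, 3 further steps: mnmnmnzzdmmmmmm → mnmnmnmnzzdmmmmmmmm → mnmnmnmnmnzzdmmmmmmmmmm → (answer).

mnmnmnmnmnmnzzdmmmmmmmmmmmm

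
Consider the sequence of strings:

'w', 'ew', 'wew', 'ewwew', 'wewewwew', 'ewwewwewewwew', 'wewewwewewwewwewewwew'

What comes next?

From term 3 onward, concatenate the second-to-last term with the last: w·ew = wew, ew·wew = ewwew, …
So term 8 is ewwewwewewwew·wewewwewewwewwewewwew.

ewwewwewewwewwewewwewewwewwewewwew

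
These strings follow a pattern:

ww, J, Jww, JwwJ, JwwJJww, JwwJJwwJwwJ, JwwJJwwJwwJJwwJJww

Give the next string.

From term 3 onward, concatenate the last term with the second-to-last: J·ww = Jww, Jww·J = JwwJ, …
Continuing: JwwJJwwJwwJJwwJJww · JwwJJwwJwwJ gives term 8.

JwwJJwwJwwJJwwJJwwJwwJJwwJwwJ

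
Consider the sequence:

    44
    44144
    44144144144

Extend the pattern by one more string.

Every step duplicates the string with '1' between the halves.
One more doubling of 44144144144 gives the answer.

44144144144144144144144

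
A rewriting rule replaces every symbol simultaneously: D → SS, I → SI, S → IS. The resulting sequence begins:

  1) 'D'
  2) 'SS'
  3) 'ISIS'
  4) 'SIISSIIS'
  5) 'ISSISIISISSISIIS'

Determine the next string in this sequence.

φ(ISSISIISISSISIIS) expands symbol-by-symbol to SI IS IS SI IS SI SI IS SI IS IS SI IS SI SI IS; joining the 16 pieces gives the next term.

SIISISSIISSISIISSIISISSIISSISIIS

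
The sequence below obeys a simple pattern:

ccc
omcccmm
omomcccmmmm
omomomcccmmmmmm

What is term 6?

s(k+1) = om·s(k)·mm, so each term gains om as a prefix and mm as a suffix.
From omomomcccmmmmmm, 2 further steps: omomomcccmmmmmm → omomomomcccmmmmmmmm → (answer).

omomomomomcccmmmmmmmmmm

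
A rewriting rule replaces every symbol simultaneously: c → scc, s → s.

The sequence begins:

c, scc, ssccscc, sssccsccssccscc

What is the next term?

Applying the rule to each of the 15 symbols of sssccsccssccscc gives the pieces s s s scc scc s scc scc s s scc scc s scc scc, which concatenate to the answer.

ssssccsccssccsccsssccsccssccscc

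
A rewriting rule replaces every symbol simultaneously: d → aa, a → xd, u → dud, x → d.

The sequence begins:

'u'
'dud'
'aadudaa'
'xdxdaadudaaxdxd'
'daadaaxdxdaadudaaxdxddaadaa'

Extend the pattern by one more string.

aaxdxdaaxdxddaadaaxdxdaadudaaxdxddaadaaaaxdxdaaxdxd

φ(daadaaxdxdaadudaaxdxddaadaa) expands symbol-by-symbol to aa xd xd aa xd xd d aa d aa xd xd aa dud aa xd xd d aa d aa aa xd xd aa xd xd; joining the 27 pieces gives the next term.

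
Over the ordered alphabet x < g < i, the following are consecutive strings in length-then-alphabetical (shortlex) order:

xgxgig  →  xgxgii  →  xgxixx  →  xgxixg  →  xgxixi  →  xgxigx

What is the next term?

xgxigg

The successor of xgxigx increments the rightmost position that isn't already i and resets every position after it to x.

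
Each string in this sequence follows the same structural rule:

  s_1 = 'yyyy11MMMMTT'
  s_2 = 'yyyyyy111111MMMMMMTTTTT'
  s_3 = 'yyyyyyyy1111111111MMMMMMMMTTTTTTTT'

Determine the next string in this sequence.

yyyyyyyyyy11111111111111MMMMMMMMMMTTTTTTTTTTT

Each string has the form y^{2n+2} 1^{4n-2} M^{2n+2} T^{3n-1} (n = 1, 2, …).
Setting n = 4 gives 10, 14, 10, 11 characters in each block.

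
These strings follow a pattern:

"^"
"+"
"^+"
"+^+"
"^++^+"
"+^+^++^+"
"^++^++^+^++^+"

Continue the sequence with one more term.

+^+^++^+^++^++^+^++^+

Each term (from the third on) is the two preceding terms concatenated in order: term 3 = ^·+ = ^+.
Continuing: +^+^++^+ · ^++^++^+^++^+ gives term 8.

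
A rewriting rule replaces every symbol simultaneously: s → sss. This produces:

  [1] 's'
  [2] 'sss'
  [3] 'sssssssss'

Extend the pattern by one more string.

Apply φ to sssssssss symbol by symbol: s→sss, s→sss, s→sss, s→sss, s→sss, s→sss, s→sss, s→sss, s→sss; joined: sss sss sss sss sss sss sss sss sss.

sssssssssssssssssssssssssss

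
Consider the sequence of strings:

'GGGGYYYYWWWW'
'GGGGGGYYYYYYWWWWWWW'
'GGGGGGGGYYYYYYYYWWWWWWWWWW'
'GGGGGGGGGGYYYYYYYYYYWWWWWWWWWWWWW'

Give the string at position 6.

Term n consists of 2n+2 G's, followed by 2n+2 Y's, followed by 3n+1 W's (n = 1, 2, …).
At n = 6 the blocks have lengths 14, 14, 19.

GGGGGGGGGGGGGGYYYYYYYYYYYYYYWWWWWWWWWWWWWWWWWWW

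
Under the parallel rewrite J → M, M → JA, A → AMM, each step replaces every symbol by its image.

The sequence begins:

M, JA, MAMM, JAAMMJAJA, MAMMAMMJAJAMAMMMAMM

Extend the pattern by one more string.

φ(MAMMAMMJAJAMAMMMAMM) expands symbol-by-symbol to JA AMM JA JA AMM JA JA M AMM M AMM JA AMM JA JA JA AMM JA JA; joining the 19 pieces gives the next term.

JAAMMJAJAAMMJAJAMAMMMAMMJAAMMJAJAJAAMMJAJA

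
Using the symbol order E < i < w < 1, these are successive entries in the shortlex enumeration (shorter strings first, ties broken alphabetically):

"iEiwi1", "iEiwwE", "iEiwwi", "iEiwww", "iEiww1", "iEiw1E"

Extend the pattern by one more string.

The successor of iEiw1E increments the rightmost position that isn't already 1 and resets every position after it to E.

iEiw1i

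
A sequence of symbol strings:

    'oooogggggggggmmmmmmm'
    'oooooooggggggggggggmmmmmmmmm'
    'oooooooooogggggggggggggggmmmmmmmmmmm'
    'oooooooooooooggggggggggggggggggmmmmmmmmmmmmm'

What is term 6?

Reading off run lengths: o runs 4, 7, 10, 13; g runs 9, 12, 15, 18; m runs 7, 9, 11, 13 — each is linear in n, where the shown terms are n = 2, 3, 4, 5.
At n = 7 the blocks have lengths 19, 24, 17.

oooooooooooooooooooggggggggggggggggggggggggmmmmmmmmmmmmmmmmm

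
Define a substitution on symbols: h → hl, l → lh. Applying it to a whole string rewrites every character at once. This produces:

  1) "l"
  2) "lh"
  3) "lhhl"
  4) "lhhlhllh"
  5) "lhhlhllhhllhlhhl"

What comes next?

Applying the rule to each of the 16 symbols of lhhlhllhhllhlhhl gives the pieces lh hl hl lh hl lh lh hl hl lh lh hl lh hl hl lh, which concatenate to the answer.

lhhlhllhhllhlhhlhllhlhhllhhlhllh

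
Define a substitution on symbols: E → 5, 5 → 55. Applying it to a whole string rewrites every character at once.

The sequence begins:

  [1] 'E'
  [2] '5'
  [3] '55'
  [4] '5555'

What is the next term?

55555555

Apply φ to 5555 symbol by symbol: 5→55, 5→55, 5→55, 5→55; joined: 55 55 55 55.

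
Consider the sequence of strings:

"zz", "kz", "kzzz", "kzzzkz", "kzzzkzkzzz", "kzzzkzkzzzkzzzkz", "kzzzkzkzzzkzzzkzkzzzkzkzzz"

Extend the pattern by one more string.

kzzzkzkzzzkzzzkzkzzzkzkzzzkzzzkzkzzzkzzzkz

This is a Fibonacci-style word recurrence s(k) = s(k−1)·s(k−2): e.g. kz·zz = kzzz.
The next term joins kzzzkzkzzzkzzzkzkzzzkzkzzz and kzzzkzkzzzkzzzkz.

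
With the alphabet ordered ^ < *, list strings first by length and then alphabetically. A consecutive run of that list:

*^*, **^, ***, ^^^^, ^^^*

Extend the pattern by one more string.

^^*^

Find the rightmost character of ^^^* below *, bump it to the next letter, and reset everything to its right to ^.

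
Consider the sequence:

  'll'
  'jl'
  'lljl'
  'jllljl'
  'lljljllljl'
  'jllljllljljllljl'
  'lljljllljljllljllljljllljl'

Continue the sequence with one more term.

jllljllljljllljllljljllljljllljllljljllljl

Each term (from the third on) is the two preceding terms concatenated in order: term 3 = ll·jl = lljl.
So term 8 is jllljllljljllljl·lljljllljljllljllljljllljl.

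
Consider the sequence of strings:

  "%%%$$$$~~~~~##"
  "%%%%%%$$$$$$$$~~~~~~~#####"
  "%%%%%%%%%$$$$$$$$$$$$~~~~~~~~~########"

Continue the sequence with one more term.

Term n consists of 3n %'s, followed by 4n $'s, followed by 2n+3 ~'s, followed by 3n-1 #'s (n = 1, 2, …).
Setting n = 4 gives 12, 16, 11, 11 characters in each block.

%%%%%%%%%%%%$$$$$$$$$$$$$$$$~~~~~~~~~~~###########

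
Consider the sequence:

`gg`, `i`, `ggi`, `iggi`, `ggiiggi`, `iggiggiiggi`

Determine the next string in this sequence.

From term 3 onward, concatenate the second-to-last term with the last: gg·i = ggi, i·ggi = iggi, …
The next term joins ggiiggi and iggiggiiggi.

ggiiggiiggiggiiggi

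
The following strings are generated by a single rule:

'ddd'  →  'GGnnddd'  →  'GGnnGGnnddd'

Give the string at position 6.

GGnnGGnnGGnnGGnnGGnnddd

The strings grow by a fixed prefix GGnn each time.
From GGnnGGnnddd, 3 further steps: GGnnGGnnddd → GGnnGGnnGGnnddd → GGnnGGnnGGnnGGnnddd → (answer).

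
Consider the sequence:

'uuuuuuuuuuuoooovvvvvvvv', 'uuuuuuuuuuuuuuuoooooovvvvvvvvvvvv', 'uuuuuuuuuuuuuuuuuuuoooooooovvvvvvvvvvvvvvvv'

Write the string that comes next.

Each string has the form u^{4n+3} o^{2n} v^{4n}, where the shown terms are n = 2, 3, 4.
Setting n = 5 gives 23, 10, 20 characters in each block.

uuuuuuuuuuuuuuuuuuuuuuuoooooooooovvvvvvvvvvvvvvvvvvvv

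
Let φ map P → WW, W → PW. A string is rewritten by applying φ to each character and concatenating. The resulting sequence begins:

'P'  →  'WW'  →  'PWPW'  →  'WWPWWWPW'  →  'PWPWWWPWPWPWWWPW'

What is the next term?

φ(PWPWWWPWPWPWWWPW) expands symbol-by-symbol to WW PW WW PW PW PW WW PW WW PW WW PW PW PW WW PW; joining the 16 pieces gives the next term.

WWPWWWPWPWPWWWPWWWPWWWPWPWPWWWPW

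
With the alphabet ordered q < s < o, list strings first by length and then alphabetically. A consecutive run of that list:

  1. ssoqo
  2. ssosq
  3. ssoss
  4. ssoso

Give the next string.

ssooq

Find the rightmost character of ssoso below o, bump it to the next letter, and reset everything to its right to q.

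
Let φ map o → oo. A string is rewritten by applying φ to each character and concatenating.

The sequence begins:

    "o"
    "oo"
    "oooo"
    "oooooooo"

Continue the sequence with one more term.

Apply φ to oooooooo symbol by symbol: o→oo, o→oo, o→oo, o→oo, o→oo, o→oo, o→oo, o→oo; joined: oo oo oo oo oo oo oo oo.

oooooooooooooooo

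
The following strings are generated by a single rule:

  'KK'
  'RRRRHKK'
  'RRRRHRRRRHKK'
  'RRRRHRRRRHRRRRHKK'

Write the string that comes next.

RRRRHRRRRHRRRRHRRRRHKK

Each term is the previous one with RRRRH prepended.
So the next term is RRRRH·RRRRHRRRRHRRRRHKK.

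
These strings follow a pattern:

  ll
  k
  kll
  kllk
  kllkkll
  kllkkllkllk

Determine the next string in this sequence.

From term 3 onward, concatenate the last term with the second-to-last: k·ll = kll, kll·k = kllk, …
The next term joins kllkkllkllk and kllkkll.

kllkkllkllkkllkkll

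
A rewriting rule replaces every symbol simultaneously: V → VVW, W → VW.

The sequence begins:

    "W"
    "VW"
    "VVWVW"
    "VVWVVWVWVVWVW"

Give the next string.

φ(VVWVVWVWVVWVW) expands symbol-by-symbol to VVW VVW VW VVW VVW VW VVW VW VVW VVW VW VVW VW; joining the 13 pieces gives the next term.

VVWVVWVWVVWVVWVWVVWVWVVWVVWVWVVWVW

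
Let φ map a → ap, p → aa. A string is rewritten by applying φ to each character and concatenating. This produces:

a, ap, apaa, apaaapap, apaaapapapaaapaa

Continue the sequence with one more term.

Replace each of the 16 characters of apaaapapapaaapaa in place — ap aa ap ap ap aa ap aa ap aa ap ap ap aa ap ap — and concatenate.

apaaapapapaaapaaapaaapapapaaapap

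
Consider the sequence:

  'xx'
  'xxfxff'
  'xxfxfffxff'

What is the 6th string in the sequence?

xxfxfffxfffxfffxfffxff

Each term is the previous one with fxff appended.
From xxfxfffxff, 3 further steps: xxfxfffxff → xxfxfffxfffxff → xxfxfffxfffxfffxff → (answer).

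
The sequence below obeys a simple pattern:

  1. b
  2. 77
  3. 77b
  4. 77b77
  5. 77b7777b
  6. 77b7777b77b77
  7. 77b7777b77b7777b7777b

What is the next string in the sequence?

Each term (from the third on) is the previous term followed by the one before it: term 3 = 77·b = 77b.
So term 8 is 77b7777b77b7777b7777b·77b7777b77b77.

77b7777b77b7777b7777b77b7777b77b77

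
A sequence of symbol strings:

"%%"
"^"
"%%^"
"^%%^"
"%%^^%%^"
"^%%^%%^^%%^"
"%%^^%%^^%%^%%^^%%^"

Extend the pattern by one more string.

^%%^%%^^%%^%%^^%%^^%%^%%^^%%^

This is a Fibonacci-style word recurrence s(k) = s(k−2)·s(k−1): e.g. %%·^ = %%^.
So term 8 is ^%%^%%^^%%^·%%^^%%^^%%^%%^^%%^.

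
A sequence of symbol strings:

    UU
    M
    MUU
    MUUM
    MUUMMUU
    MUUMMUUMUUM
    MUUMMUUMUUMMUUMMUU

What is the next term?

MUUMMUUMUUMMUUMMUUMUUMMUUMUUM

Each term (from the third on) is the previous term followed by the one before it: term 3 = M·UU = MUU.
So term 8 is MUUMMUUMUUMMUUMMUU·MUUMMUUMUUM.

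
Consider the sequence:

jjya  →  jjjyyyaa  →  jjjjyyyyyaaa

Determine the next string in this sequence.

jjjjjyyyyyyyaaaa

Each string has the form j^{n+1} y^{2n-1} a^{n} (n = 1, 2, …).
For the next term, n = 4, so the run lengths are 5, 7, 4.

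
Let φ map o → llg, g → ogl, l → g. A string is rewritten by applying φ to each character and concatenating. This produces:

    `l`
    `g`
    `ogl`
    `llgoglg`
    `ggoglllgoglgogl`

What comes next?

ogloglllgoglgggoglllgoglgoglllgoglg

Replace each of the 15 characters of ggoglllgoglgogl in place — ogl ogl llg ogl g g g ogl llg ogl g ogl llg ogl g — and concatenate.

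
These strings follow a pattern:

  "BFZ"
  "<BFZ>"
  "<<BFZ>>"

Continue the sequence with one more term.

<<<BFZ>>>

s(k+1) = <·s(k)·>, so each term gains < as a prefix and > as a suffix.
So the next term is <·<<BFZ>>·>.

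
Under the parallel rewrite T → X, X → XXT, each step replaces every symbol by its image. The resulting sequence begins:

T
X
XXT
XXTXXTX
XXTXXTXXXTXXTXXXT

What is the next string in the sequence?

φ(XXTXXTXXXTXXTXXXT) expands symbol-by-symbol to XXT XXT X XXT XXT X XXT XXT XXT X XXT XXT X XXT XXT XXT X; joining the 17 pieces gives the next term.

XXTXXTXXXTXXTXXXTXXTXXTXXXTXXTXXXTXXTXXTX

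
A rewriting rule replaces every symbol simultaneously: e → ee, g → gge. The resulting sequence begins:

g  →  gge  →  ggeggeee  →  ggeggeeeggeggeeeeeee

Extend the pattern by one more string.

ggeggeeeggeggeeeeeeeggeggeeeggeggeeeeeeeeeeeeeee

φ(ggeggeeeggeggeeeeeee) expands symbol-by-symbol to gge gge ee gge gge ee ee ee gge gge ee gge gge ee ee ee ee ee ee ee; joining the 20 pieces gives the next term.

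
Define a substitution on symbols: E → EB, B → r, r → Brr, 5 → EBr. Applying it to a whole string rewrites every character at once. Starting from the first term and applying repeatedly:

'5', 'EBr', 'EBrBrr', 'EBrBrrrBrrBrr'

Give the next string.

φ(EBrBrrrBrrBrr) expands symbol-by-symbol to EB r Brr r Brr Brr Brr r Brr Brr r Brr Brr; joining the 13 pieces gives the next term.

EBrBrrrBrrBrrBrrrBrrBrrrBrrBrr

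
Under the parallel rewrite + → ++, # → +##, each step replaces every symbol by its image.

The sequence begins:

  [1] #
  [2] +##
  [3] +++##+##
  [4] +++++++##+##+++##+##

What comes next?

Rewriting the 20 symbols of +++++++##+##+++##+## one by one yields ++ ++ ++ ++ ++ ++ ++ +## +## ++ +## +## ++ ++ ++ +## +## ++ +## +##; concatenated:

+++++++++++++++##+##+++##+##+++++++##+##+++##+##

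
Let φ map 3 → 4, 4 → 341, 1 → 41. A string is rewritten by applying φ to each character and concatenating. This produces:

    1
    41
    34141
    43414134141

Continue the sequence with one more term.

Rewriting each symbol of 43414134141: 4→341, 3→4, 4→341, 1→41, 4→341, 1→41, 3→4, 4→341, 1→41, 4→341, 1→41, which concatenates to 341 4 341 41 341 41 4 341 41 341 41.

3414341413414143414134141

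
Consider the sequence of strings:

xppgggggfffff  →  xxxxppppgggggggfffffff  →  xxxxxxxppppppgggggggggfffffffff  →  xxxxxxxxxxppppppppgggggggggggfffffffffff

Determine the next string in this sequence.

The n-th term is 3n-2 x's then 2n p's then 2n+3 g's then 2n+3 f's (n = 1, 2, …).
Setting n = 5 gives 13, 10, 13, 13 characters in each block.

xxxxxxxxxxxxxppppppppppgggggggggggggfffffffffffff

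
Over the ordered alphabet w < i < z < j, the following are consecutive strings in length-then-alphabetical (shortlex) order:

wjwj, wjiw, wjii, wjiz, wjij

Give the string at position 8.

Stepping forward 3 times from wjij: wjij → wjzw → wjzi, then the target.

wjzz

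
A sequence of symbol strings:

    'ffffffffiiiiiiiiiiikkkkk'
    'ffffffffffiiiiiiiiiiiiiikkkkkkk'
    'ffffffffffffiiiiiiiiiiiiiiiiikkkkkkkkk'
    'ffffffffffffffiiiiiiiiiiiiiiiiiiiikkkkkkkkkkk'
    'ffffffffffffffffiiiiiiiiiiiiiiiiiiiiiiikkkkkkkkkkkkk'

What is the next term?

The n-th term is 2n+2 f's then 3n+2 i's then 2n-1 k's, where the shown terms are n = 3, 4, 5, 6, 7.
At n = 8 the blocks have lengths 18, 26, 15.

ffffffffffffffffffiiiiiiiiiiiiiiiiiiiiiiiiiikkkkkkkkkkkkkkk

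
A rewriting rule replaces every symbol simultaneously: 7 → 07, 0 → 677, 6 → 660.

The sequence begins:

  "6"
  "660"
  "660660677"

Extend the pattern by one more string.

Rewriting each symbol of 660660677: 6→660, 6→660, 0→677, 6→660, 6→660, 0→677, 6→660, 7→07, 7→07, which concatenates to 660 660 677 660 660 677 660 07 07.

6606606776606606776600707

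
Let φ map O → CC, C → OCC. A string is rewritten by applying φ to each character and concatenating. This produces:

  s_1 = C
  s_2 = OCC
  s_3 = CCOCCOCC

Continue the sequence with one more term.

OCCOCCCCOCCOCCCCOCCOCC

Rewriting each symbol of CCOCCOCC: C→OCC, C→OCC, O→CC, C→OCC, C→OCC, O→CC, C→OCC, C→OCC, which concatenates to OCC OCC CC OCC OCC CC OCC OCC.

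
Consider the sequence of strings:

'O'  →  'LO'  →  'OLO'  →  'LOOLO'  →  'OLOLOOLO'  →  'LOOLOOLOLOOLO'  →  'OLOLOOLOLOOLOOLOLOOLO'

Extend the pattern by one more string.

LOOLOOLOLOOLOOLOLOOLOLOOLOOLOLOOLO

From term 3 onward, concatenate the second-to-last term with the last: O·LO = OLO, LO·OLO = LOOLO, …
So term 8 is LOOLOOLOLOOLO·OLOLOOLOLOOLOOLOLOOLO.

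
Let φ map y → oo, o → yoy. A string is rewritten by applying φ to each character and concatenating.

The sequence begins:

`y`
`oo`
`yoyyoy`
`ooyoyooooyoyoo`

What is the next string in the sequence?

Replace each of the 14 characters of ooyoyooooyoyoo in place — yoy yoy oo yoy oo yoy yoy yoy yoy oo yoy oo yoy yoy — and concatenate.

yoyyoyooyoyooyoyyoyyoyyoyooyoyooyoyyoy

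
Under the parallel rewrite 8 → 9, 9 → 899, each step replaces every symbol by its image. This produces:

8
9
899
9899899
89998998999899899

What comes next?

98998998999899899989989989998998999899899

Applying the rule to each of the 17 symbols of 89998998999899899 gives the pieces 9 899 899 899 9 899 899 9 899 899 899 9 899 899 9 899 899, which concatenate to the answer.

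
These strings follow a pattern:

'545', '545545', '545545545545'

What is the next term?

545545545545545545545545

Every step duplicates the string.
One more doubling of 545545545545 gives the answer.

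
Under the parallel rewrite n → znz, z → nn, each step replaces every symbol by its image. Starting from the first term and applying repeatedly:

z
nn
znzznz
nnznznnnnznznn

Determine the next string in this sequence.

Rewriting the 14 symbols of nnznznnnnznznn one by one yields znz znz nn znz nn znz znz znz znz nn znz nn znz znz; concatenated:

znzznznnznznnznzznzznzznznnznznnznzznz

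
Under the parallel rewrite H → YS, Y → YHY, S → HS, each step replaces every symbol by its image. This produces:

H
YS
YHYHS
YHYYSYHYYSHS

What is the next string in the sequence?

Rewriting each symbol of YHYYSYHYYSHS: Y→YHY, H→YS, Y→YHY, Y→YHY, S→HS, Y→YHY, H→YS, Y→YHY, Y→YHY, S→HS, H→YS, S→HS, which concatenates to YHY YS YHY YHY HS YHY YS YHY YHY HS YS HS.

YHYYSYHYYHYHSYHYYSYHYYHYHSYSHS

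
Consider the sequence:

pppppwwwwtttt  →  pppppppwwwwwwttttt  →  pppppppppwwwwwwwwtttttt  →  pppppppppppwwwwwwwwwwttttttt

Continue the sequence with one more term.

pppppppppppppwwwwwwwwwwwwtttttttt

Each string has the form p^{2n+3} w^{2n+2} t^{n+3} (n = 1, 2, …).
At n = 5 the blocks have lengths 13, 12, 8.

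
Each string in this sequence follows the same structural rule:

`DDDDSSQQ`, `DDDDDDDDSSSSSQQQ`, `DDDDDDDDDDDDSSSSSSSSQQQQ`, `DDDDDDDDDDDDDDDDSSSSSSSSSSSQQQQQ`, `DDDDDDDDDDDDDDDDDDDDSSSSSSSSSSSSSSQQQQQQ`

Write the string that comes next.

Term n consists of 4n D's, followed by 3n-1 S's, followed by n+1 Q's (n = 1, 2, …).
For the next term, n = 6, so the run lengths are 24, 17, 7.

DDDDDDDDDDDDDDDDDDDDDDDDSSSSSSSSSSSSSSSSSQQQQQQQ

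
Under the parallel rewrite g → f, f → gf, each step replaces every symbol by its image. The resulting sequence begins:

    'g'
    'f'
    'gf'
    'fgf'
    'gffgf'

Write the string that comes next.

Expanding gffgf: g→f, f→gf, f→gf, g→f, f→gf. Concatenated: f gf gf f gf.

fgfgffgf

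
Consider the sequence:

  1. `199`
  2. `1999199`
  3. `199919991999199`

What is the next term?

Each string is two copies of the previous one joined by '9'.
Doubling 199919991999199 with '9' between the halves:

1999199919991999199919991999199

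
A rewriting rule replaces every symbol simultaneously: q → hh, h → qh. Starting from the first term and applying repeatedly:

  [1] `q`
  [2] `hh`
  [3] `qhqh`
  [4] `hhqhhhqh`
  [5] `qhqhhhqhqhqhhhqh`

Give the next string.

hhqhhhqhqhqhhhqhhhqhhhqhqhqhhhqh

Applying the rule to each of the 16 symbols of qhqhhhqhqhqhhhqh gives the pieces hh qh hh qh qh qh hh qh hh qh hh qh qh qh hh qh, which concatenate to the answer.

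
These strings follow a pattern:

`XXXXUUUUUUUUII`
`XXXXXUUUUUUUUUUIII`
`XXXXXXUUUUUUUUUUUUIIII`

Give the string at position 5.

Term n consists of n+1 X's, followed by 2n+2 U's, followed by n-1 I's, where the shown terms are n = 3, 4, 5.
At n = 7 the blocks have lengths 8, 16, 6.

XXXXXXXXUUUUUUUUUUUUUUUUIIIIII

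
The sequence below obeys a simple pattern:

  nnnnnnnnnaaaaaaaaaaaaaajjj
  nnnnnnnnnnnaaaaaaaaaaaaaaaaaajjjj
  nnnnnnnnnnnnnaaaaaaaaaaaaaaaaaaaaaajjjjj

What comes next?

Term n consists of 2n+3 n's, followed by 4n+2 a's, followed by n j's, where the shown terms are n = 3, 4, 5.
Setting n = 6 gives 15, 26, 6 characters in each block.

nnnnnnnnnnnnnnnaaaaaaaaaaaaaaaaaaaaaaaaaajjjjjj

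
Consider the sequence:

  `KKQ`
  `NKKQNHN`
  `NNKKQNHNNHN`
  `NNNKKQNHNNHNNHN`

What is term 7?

NNNNNNKKQNHNNHNNHNNHNNHNNHN

Each term wraps the previous one in N on the left and NHN on the right.
From NNNKKQNHNNHNNHN, 3 further steps: NNNKKQNHNNHNNHN → NNNNKKQNHNNHNNHNNHN → NNNNNKKQNHNNHNNHNNHNNHN → (answer).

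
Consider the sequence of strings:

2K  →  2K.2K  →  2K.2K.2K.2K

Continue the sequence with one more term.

Each string is two copies of the previous one joined by '.'.
Doubling 2K.2K.2K.2K with '.' between the halves:

2K.2K.2K.2K.2K.2K.2K.2K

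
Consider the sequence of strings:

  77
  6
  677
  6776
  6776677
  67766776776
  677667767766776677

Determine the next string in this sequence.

67766776776677667767766776776

Each term (from the third on) is the previous term followed by the one before it: term 3 = 6·77 = 677.
So term 8 is 677667767766776677·67766776776.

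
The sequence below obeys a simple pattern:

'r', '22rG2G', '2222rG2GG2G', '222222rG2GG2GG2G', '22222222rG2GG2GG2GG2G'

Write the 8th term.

22222222222222rG2GG2GG2GG2GG2GG2GG2G

Each term wraps the previous one in 22 on the left and G2G on the right.
From 22222222rG2GG2GG2GG2G, 3 further steps: 22222222rG2GG2GG2GG2G → 2222222222rG2GG2GG2GG2GG2G → 222222222222rG2GG2GG2GG2GG2GG2G → (answer).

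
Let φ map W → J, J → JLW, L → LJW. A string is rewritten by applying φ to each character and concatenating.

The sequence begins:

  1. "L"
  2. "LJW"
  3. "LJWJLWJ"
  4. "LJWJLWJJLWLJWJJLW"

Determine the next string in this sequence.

LJWJLWJJLWLJWJJLWJLWLJWJLJWJLWJJLWJLWLJWJ

φ(LJWJLWJJLWLJWJJLW) expands symbol-by-symbol to LJW JLW J JLW LJW J JLW JLW LJW J LJW JLW J JLW JLW LJW J; joining the 17 pieces gives the next term.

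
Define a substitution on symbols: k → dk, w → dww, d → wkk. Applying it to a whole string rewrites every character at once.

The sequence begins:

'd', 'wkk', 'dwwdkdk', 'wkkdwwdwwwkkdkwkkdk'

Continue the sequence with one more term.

Rewriting the 19 symbols of wkkdwwdwwwkkdkwkkdk one by one yields dww dk dk wkk dww dww wkk dww dww dww dk dk wkk dk dww dk dk wkk dk; concatenated:

dwwdkdkwkkdwwdwwwkkdwwdwwdwwdkdkwkkdkdwwdkdkwkkdk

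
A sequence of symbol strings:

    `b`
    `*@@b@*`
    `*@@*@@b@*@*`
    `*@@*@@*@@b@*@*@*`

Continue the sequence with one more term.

Each term wraps the previous one in *@@ on the left and @* on the right.
Applying this once more to *@@*@@*@@b@*@*@*:

*@@*@@*@@*@@b@*@*@*@*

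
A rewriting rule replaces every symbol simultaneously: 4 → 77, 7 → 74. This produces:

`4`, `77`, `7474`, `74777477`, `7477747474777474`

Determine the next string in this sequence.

Rewriting the 16 symbols of 7477747474777474 one by one yields 74 77 74 74 74 77 74 77 74 77 74 74 74 77 74 77; concatenated:

74777474747774777477747474777477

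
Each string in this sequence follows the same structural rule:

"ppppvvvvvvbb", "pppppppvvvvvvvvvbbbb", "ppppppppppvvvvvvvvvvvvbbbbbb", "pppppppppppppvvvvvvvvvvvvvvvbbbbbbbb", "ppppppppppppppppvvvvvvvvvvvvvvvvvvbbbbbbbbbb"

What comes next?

Each string has the form p^{3n-2} v^{3n} b^{2n-2}, where the shown terms are n = 2, 3, 4, 5, 6.
Setting n = 7 gives 19, 21, 12 characters in each block.

pppppppppppppppppppvvvvvvvvvvvvvvvvvvvvvbbbbbbbbbbbb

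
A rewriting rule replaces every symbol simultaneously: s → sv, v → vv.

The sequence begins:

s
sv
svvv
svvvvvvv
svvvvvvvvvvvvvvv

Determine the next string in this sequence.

Rewriting the 16 symbols of svvvvvvvvvvvvvvv one by one yields sv vv vv vv vv vv vv vv vv vv vv vv vv vv vv vv; concatenated:

svvvvvvvvvvvvvvvvvvvvvvvvvvvvvvv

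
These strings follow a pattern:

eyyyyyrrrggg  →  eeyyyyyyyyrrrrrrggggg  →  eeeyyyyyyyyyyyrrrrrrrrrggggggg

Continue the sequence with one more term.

The n-th term is n e's then 3n+2 y's then 3n r's then 2n+1 g's (n = 1, 2, …).
For the next term, n = 4, so the run lengths are 4, 14, 12, 9.

eeeeyyyyyyyyyyyyyyrrrrrrrrrrrrggggggggg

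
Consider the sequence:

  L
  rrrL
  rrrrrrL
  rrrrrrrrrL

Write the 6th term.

rrrrrrrrrrrrrrrL

The strings grow by a fixed prefix rrr each time.
From rrrrrrrrrL, 2 further steps: rrrrrrrrrL → rrrrrrrrrrrrL → (answer).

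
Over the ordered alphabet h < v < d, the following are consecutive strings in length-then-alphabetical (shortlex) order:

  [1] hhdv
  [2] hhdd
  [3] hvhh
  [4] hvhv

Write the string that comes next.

Find the rightmost character of hvhv below d, bump it to the next letter, and reset everything to its right to h.

hvhd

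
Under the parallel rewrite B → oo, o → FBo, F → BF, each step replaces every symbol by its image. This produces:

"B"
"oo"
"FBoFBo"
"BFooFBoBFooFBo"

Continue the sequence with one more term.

Rewriting the 14 symbols of BFooFBoBFooFBo one by one yields oo BF FBo FBo BF oo FBo oo BF FBo FBo BF oo FBo; concatenated:

ooBFFBoFBoBFooFBoooBFFBoFBoBFooFBo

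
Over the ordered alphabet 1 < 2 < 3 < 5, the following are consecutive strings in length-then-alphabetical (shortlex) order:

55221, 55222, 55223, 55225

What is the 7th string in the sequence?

55233

Advancing 3 positions from 55225 through 55225 → 55231 → 55232 reaches term 7.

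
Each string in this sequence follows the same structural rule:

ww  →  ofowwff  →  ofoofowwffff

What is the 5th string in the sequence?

ofoofoofoofowwffffffff

Every step adds ofo to the front and ff to the end of the previous string.
From ofoofowwffff, 2 further steps: ofoofowwffff → ofoofoofowwffffff → (answer).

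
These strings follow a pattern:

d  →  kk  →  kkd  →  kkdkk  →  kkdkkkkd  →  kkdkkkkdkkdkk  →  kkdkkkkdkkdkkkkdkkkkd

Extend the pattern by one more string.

This is a Fibonacci-style word recurrence s(k) = s(k−1)·s(k−2): e.g. kk·d = kkd.
So term 8 is kkdkkkkdkkdkkkkdkkkkd·kkdkkkkdkkdkk.

kkdkkkkdkkdkkkkdkkkkdkkdkkkkdkkdkk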